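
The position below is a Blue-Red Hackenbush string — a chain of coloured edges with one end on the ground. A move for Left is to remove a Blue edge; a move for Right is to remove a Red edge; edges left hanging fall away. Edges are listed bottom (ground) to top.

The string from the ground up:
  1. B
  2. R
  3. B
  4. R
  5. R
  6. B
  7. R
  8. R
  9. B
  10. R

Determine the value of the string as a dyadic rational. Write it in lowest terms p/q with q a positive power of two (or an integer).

B: Left { 0 }, Right { (no moves) } -> simplest 1
BR: Left { 0 }, Right { 1 } -> simplest 1/2
BRB: Left { 0, 1/2 }, Right { 1 } -> simplest 3/4
BRBR: Left { 0, 1/2 }, Right { 3/4, 1 } -> simplest 5/8
BRBRR: Left { 0, 1/2 }, Right { 5/8, 3/4, 1 } -> simplest 9/16
BRBRRB: Left { 0, 1/2, 9/16 }, Right { 5/8, 3/4, 1 } -> simplest 19/32
BRBRRBR: Left { 0, 1/2, 9/16 }, Right { 19/32, 5/8, 3/4, 1 } -> simplest 37/64
BRBRRBRR: Left { 0, 1/2, 9/16 }, Right { 37/64, 19/32, 5/8, 3/4, 1 } -> simplest 73/128
BRBRRBRRB: Left { 0, 1/2, 9/16, 73/128 }, Right { 37/64, 19/32, 5/8, 3/4, 1 } -> simplest 147/256
BRBRRBRRBR: Left { 0, 1/2, 9/16, 73/128 }, Right { 147/256, 37/64, 19/32, 5/8, 3/4, 1 } -> simplest 293/512

293/512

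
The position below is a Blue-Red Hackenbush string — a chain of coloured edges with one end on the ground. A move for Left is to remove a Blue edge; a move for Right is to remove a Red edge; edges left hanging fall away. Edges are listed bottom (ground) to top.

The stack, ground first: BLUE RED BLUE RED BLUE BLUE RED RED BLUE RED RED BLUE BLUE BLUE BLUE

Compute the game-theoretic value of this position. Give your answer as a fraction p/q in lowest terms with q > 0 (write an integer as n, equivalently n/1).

Recurse on prefixes of the 15-edge string BLUE RED BLUE RED BLUE BLUE RED RED BLUE RED RED BLUE BLUE BLUE BLUE:
1 of 15 · B · max L 0 · min R +∞ — 1
2 of 15 · BR · max L 0 · min R 1 — 1/2
3 of 15 · BRB · max L 1/2 · min R 1 — 3/4
4 of 15 · BRBR · max L 1/2 · min R 3/4 — 5/8
5 of 15 · BRBRB · max L 5/8 · min R 3/4 — 11/16
6 of 15 · BRBRBB · max L 11/16 · min R 3/4 — 23/32
7 of 15 · BRBRBBR · max L 11/16 · min R 23/32 — 45/64
8 of 15 · BRBRBBRR · max L 11/16 · min R 45/64 — 89/128
9 of 15 · BRBRBBRRB · max L 89/128 · min R 45/64 — 179/256
10 of 15 · BRBRBBRRBR · max L 89/128 · min R 179/256 — 357/512
11 of 15 · BRBRBBRRBRR · max L 89/128 · min R 357/512 — 713/1024
12 of 15 · BRBRBBRRBRRB · max L 713/1024 · min R 357/512 — 1427/2048
13 of 15 · BRBRBBRRBRRBB · max L 1427/2048 · min R 357/512 — 2855/4096
14 of 15 · BRBRBBRRBRRBBB · max L 2855/4096 · min R 357/512 — 5711/8192
15 of 15 · BRBRBBRRBRRBBBB · max L 5711/8192 · min R 357/512 — 11423/16384

11423/16384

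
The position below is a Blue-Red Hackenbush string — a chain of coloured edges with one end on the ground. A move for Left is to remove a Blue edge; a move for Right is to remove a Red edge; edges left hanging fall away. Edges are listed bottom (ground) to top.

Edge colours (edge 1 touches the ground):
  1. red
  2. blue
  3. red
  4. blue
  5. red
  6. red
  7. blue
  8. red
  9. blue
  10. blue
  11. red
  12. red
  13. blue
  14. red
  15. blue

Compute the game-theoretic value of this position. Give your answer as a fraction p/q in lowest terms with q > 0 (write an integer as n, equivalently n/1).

-11573/16384

Recurse on prefixes of the 15-edge string red blue red blue red red blue red blue blue red red blue red blue:
1 of 15 · r · max L −∞ · min R 0 → -1
2 of 15 · rb · max L -1 · min R 0 → -1/2
3 of 15 · rbr · max L -1 · min R -1/2 → -3/4
4 of 15 · rbrb · max L -3/4 · min R -1/2 → -5/8
5 of 15 · rbrbr · max L -3/4 · min R -5/8 → -11/16
6 of 15 · rbrbrr · max L -3/4 · min R -11/16 → -23/32
7 of 15 · rbrbrrb · max L -23/32 · min R -11/16 → -45/64
8 of 15 · rbrbrrbr · max L -23/32 · min R -45/64 → -91/128
9 of 15 · rbrbrrbrb · max L -91/128 · min R -45/64 → -181/256
10 of 15 · rbrbrrbrbb · max L -181/256 · min R -45/64 → -361/512
11 of 15 · rbrbrrbrbbr · max L -181/256 · min R -361/512 → -723/1024
12 of 15 · rbrbrrbrbbrr · max L -181/256 · min R -723/1024 → -1447/2048
13 of 15 · rbrbrrbrbbrrb · max L -1447/2048 · min R -723/1024 → -2893/4096
14 of 15 · rbrbrrbrbbrrbr · max L -1447/2048 · min R -2893/4096 → -5787/8192
15 of 15 · rbrbrrbrbbrrbrb · max L -5787/8192 · min R -2893/4096 → -11573/16384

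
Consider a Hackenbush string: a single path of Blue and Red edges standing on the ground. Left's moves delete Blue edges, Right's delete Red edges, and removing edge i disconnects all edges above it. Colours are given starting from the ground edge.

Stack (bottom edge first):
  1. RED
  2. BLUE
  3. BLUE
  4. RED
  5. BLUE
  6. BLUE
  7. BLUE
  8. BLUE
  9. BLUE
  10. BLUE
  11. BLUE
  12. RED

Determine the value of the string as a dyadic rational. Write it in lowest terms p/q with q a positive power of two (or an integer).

-515/2048

Prefix values for RED BLUE BLUE RED BLUE BLUE BLUE BLUE BLUE BLUE BLUE RED via {L|R} + simplicity:
g(R) = { · | 0 } -> -1
g(RB) = { -1 | 0 } -> -1/2
g(RBB) = { -1 -1/2 | 0 } -> -1/4
g(RBBR) = { -1 -1/2 | -1/4 0 } -> -3/8
g(RBBRB) = { -1 -1/2 -3/8 | -1/4 0 } -> -5/16
g(RBBRBB) = { -1 -1/2 -3/8 -5/16 | -1/4 0 } -> -9/32
g(RBBRBBB) = { -1 -1/2 -3/8 -5/16 -9/32 | -1/4 0 } -> -17/64
g(RBBRBBBB) = { -1 -1/2 -3/8 -5/16 -9/32 -17/64 | -1/4 0 } -> -33/128
g(RBBRBBBBB) = { -1 -1/2 -3/8 -5/16 -9/32 -17/64 -33/128 | -1/4 0 } -> -65/256
g(RBBRBBBBBB) = { -1 -1/2 -3/8 -5/16 -9/32 -17/64 -33/128 -65/256 | -1/4 0 } -> -129/512
g(RBBRBBBBBBB) = { -1 -1/2 -3/8 -5/16 -9/32 -17/64 -33/128 -65/256 -129/512 | -1/4 0 } -> -257/1024
g(RBBRBBBBBBBR) = { -1 -1/2 -3/8 -5/16 -9/32 -17/64 -33/128 -65/256 -129/512 | -257/1024 -1/4 0 } -> -515/2048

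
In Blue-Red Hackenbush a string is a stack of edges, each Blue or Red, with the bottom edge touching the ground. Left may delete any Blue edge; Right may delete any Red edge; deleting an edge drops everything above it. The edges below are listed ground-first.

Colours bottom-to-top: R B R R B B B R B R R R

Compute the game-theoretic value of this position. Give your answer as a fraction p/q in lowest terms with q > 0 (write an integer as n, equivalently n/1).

-1583/2048

Recurse on prefixes of the 12-edge string R B R R B B B R B R R R:
g(R) = { (no moves) | 0 } ⇒ -1
g(RB) = { -1 | 0 } ⇒ -1/2
g(RBR) = { -1 | -1/2,0 } ⇒ -3/4
g(RBRR) = { -1 | -3/4,-1/2,0 } ⇒ -7/8
g(RBRRB) = { -1,-7/8 | -3/4,-1/2,0 } ⇒ -13/16
g(RBRRBB) = { -1,-7/8,-13/16 | -3/4,-1/2,0 } ⇒ -25/32
g(RBRRBBB) = { -1,-7/8,-13/16,-25/32 | -3/4,-1/2,0 } ⇒ -49/64
g(RBRRBBBR) = { -1,-7/8,-13/16,-25/32 | -49/64,-3/4,-1/2,0 } ⇒ -99/128
g(RBRRBBBRB) = { -1,-7/8,-13/16,-25/32,-99/128 | -49/64,-3/4,-1/2,0 } ⇒ -197/256
g(RBRRBBBRBR) = { -1,-7/8,-13/16,-25/32,-99/128 | -197/256,-49/64,-3/4,-1/2,0 } ⇒ -395/512
g(RBRRBBBRBRR) = { -1,-7/8,-13/16,-25/32,-99/128 | -395/512,-197/256,-49/64,-3/4,-1/2,0 } ⇒ -791/1024
g(RBRRBBBRBRRR) = { -1,-7/8,-13/16,-25/32,-99/128 | -791/1024,-395/512,-197/256,-49/64,-3/4,-1/2,0 } ⇒ -1583/2048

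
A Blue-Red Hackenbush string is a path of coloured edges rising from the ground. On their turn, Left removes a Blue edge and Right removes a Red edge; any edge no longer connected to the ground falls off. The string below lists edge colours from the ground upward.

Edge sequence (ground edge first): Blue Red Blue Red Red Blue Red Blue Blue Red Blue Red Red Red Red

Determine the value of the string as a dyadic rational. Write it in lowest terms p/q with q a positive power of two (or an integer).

1 of 15 · B · max L 0 · min R +∞ = 1
2 of 15 · BR · max L 0 · min R 1 = 1/2
3 of 15 · BRB · max L 1/2 · min R 1 = 3/4
4 of 15 · BRBR · max L 1/2 · min R 3/4 = 5/8
5 of 15 · BRBRR · max L 1/2 · min R 5/8 = 9/16
6 of 15 · BRBRRB · max L 9/16 · min R 5/8 = 19/32
7 of 15 · BRBRRBR · max L 9/16 · min R 19/32 = 37/64
8 of 15 · BRBRRBRB · max L 37/64 · min R 19/32 = 75/128
9 of 15 · BRBRRBRBB · max L 75/128 · min R 19/32 = 151/256
10 of 15 · BRBRRBRBBR · max L 75/128 · min R 151/256 = 301/512
11 of 15 · BRBRRBRBBRB · max L 301/512 · min R 151/256 = 603/1024
12 of 15 · BRBRRBRBBRBR · max L 301/512 · min R 603/1024 = 1205/2048
13 of 15 · BRBRRBRBBRBRR · max L 301/512 · min R 1205/2048 = 2409/4096
14 of 15 · BRBRRBRBBRBRRR · max L 301/512 · min R 2409/4096 = 4817/8192
15 of 15 · BRBRRBRBBRBRRRR · max L 301/512 · min R 4817/8192 = 9633/16384

9633/16384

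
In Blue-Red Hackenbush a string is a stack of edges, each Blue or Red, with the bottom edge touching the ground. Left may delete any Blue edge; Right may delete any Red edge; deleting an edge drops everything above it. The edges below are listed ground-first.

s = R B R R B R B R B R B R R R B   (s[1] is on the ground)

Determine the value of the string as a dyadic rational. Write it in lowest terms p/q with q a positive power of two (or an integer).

-13661/16384

Prefix values for R B R R B R B R B R B R R R B via {L|R} + simplicity:
val_1 [R]  L=[(no moves)]  R=[0]  — -1
val_2 [RB]  L=[-1]  R=[0]  — -1/2
val_3 [RBR]  L=[-1]  R=[-1/2,0]  — -3/4
val_4 [RBRR]  L=[-1]  R=[-3/4,-1/2,0]  — -7/8
val_5 [RBRRB]  L=[-1,-7/8]  R=[-3/4,-1/2,0]  — -13/16
val_6 [RBRRBR]  L=[-1,-7/8]  R=[-13/16,-3/4,-1/2,0]  — -27/32
val_7 [RBRRBRB]  L=[-1,-7/8,-27/32]  R=[-13/16,-3/4,-1/2,0]  — -53/64
val_8 [RBRRBRBR]  L=[-1,-7/8,-27/32]  R=[-53/64,-13/16,-3/4,-1/2,0]  — -107/128
val_9 [RBRRBRBRB]  L=[-1,-7/8,-27/32,-107/128]  R=[-53/64,-13/16,-3/4,-1/2,0]  — -213/256
val_10 [RBRRBRBRBR]  L=[-1,-7/8,-27/32,-107/128]  R=[-213/256,-53/64,-13/16,-3/4,-1/2,0]  — -427/512
val_11 [RBRRBRBRBRB]  L=[-1,-7/8,-27/32,-107/128,-427/512]  R=[-213/256,-53/64,-13/16,-3/4,-1/2,0]  — -853/1024
val_12 [RBRRBRBRBRBR]  L=[-1,-7/8,-27/32,-107/128,-427/512]  R=[-853/1024,-213/256,-53/64,-13/16,-3/4,-1/2,0]  — -1707/2048
val_13 [RBRRBRBRBRBRR]  L=[-1,-7/8,-27/32,-107/128,-427/512]  R=[-1707/2048,-853/1024,-213/256,-53/64,-13/16,-3/4,-1/2,0]  — -3415/4096
val_14 [RBRRBRBRBRBRRR]  L=[-1,-7/8,-27/32,-107/128,-427/512]  R=[-3415/4096,-1707/2048,-853/1024,-213/256,-53/64,-13/16,-3/4,-1/2,0]  — -6831/8192
val_15 [RBRRBRBRBRBRRRB]  L=[-1,-7/8,-27/32,-107/128,-427/512,-6831/8192]  R=[-3415/4096,-1707/2048,-853/1024,-213/256,-53/64,-13/16,-3/4,-1/2,0]  — -13661/16384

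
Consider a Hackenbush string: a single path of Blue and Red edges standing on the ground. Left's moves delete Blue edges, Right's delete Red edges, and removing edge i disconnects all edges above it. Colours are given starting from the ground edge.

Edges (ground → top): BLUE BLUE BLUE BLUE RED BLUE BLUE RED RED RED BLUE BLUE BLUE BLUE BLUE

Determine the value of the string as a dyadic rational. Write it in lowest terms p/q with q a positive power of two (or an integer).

step 1: add BLUE to get B; options L={ 0 } R={  } -> 1
step 2: add BLUE to get BB; options L={ 0,1 } R={  } -> 2
step 3: add BLUE to get BBB; options L={ 0,1,2 } R={  } -> 3
step 4: add BLUE to get BBBB; options L={ 0,1,2,3 } R={  } -> 4
step 5: add RED to get BBBBR; options L={ 0,1,2,3 } R={ 4 } -> 7/2
step 6: add BLUE to get BBBBRB; options L={ 0,1,2,3,7/2 } R={ 4 } -> 15/4
step 7: add BLUE to get BBBBRBB; options L={ 0,1,2,3,7/2,15/4 } R={ 4 } -> 31/8
step 8: add RED to get BBBBRBBR; options L={ 0,1,2,3,7/2,15/4 } R={ 31/8,4 } -> 61/16
step 9: add RED to get BBBBRBBRR; options L={ 0,1,2,3,7/2,15/4 } R={ 61/16,31/8,4 } -> 121/32
step 10: add RED to get BBBBRBBRRR; options L={ 0,1,2,3,7/2,15/4 } R={ 121/32,61/16,31/8,4 } -> 241/64
step 11: add BLUE to get BBBBRBBRRRB; options L={ 0,1,2,3,7/2,15/4,241/64 } R={ 121/32,61/16,31/8,4 } -> 483/128
step 12: add BLUE to get BBBBRBBRRRBB; options L={ 0,1,2,3,7/2,15/4,241/64,483/128 } R={ 121/32,61/16,31/8,4 } -> 967/256
step 13: add BLUE to get BBBBRBBRRRBBB; options L={ 0,1,2,3,7/2,15/4,241/64,483/128,967/256 } R={ 121/32,61/16,31/8,4 } -> 1935/512
step 14: add BLUE to get BBBBRBBRRRBBBB; options L={ 0,1,2,3,7/2,15/4,241/64,483/128,967/256,1935/512 } R={ 121/32,61/16,31/8,4 } -> 3871/1024
step 15: add BLUE to get BBBBRBBRRRBBBBB; options L={ 0,1,2,3,7/2,15/4,241/64,483/128,967/256,1935/512,3871/1024 } R={ 121/32,61/16,31/8,4 } -> 7743/2048

7743/2048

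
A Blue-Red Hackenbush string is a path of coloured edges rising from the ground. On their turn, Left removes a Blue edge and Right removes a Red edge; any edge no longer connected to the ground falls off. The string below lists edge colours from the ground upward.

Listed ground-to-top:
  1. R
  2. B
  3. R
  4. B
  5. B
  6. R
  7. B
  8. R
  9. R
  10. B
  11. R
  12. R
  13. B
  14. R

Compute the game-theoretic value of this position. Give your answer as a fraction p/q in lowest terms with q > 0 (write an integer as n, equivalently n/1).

-4827/8192

Prefix values for R B R B B R B R R B R R B R via {L|R} + simplicity:
1 of 14 · R · max L −∞ · min R 0 — -1
2 of 14 · RB · max L -1 · min R 0 — -1/2
3 of 14 · RBR · max L -1 · min R -1/2 — -3/4
4 of 14 · RBRB · max L -3/4 · min R -1/2 — -5/8
5 of 14 · RBRBB · max L -5/8 · min R -1/2 — -9/16
6 of 14 · RBRBBR · max L -5/8 · min R -9/16 — -19/32
7 of 14 · RBRBBRB · max L -19/32 · min R -9/16 — -37/64
8 of 14 · RBRBBRBR · max L -19/32 · min R -37/64 — -75/128
9 of 14 · RBRBBRBRR · max L -19/32 · min R -75/128 — -151/256
10 of 14 · RBRBBRBRRB · max L -151/256 · min R -75/128 — -301/512
11 of 14 · RBRBBRBRRBR · max L -151/256 · min R -301/512 — -603/1024
12 of 14 · RBRBBRBRRBRR · max L -151/256 · min R -603/1024 — -1207/2048
13 of 14 · RBRBBRBRRBRRB · max L -1207/2048 · min R -603/1024 — -2413/4096
14 of 14 · RBRBBRBRRBRRBR · max L -1207/2048 · min R -2413/4096 — -4827/8192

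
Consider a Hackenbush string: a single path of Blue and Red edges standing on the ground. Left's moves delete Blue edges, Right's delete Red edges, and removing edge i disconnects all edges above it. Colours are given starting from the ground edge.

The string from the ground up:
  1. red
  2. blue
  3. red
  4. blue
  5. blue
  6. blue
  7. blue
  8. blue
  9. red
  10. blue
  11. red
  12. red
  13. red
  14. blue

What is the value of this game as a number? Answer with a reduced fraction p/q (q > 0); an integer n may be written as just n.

r: Left {  }, Right { 0 } → simplest -1
rb: Left { -1 }, Right { 0 } → simplest -1/2
rbr: Left { -1 }, Right { -1/2; 0 } → simplest -3/4
rbrb: Left { -1; -3/4 }, Right { -1/2; 0 } → simplest -5/8
rbrbb: Left { -1; -3/4; -5/8 }, Right { -1/2; 0 } → simplest -9/16
rbrbbb: Left { -1; -3/4; -5/8; -9/16 }, Right { -1/2; 0 } → simplest -17/32
rbrbbbb: Left { -1; -3/4; -5/8; -9/16; -17/32 }, Right { -1/2; 0 } → simplest -33/64
rbrbbbbb: Left { -1; -3/4; -5/8; -9/16; -17/32; -33/64 }, Right { -1/2; 0 } → simplest -65/128
rbrbbbbbr: Left { -1; -3/4; -5/8; -9/16; -17/32; -33/64 }, Right { -65/128; -1/2; 0 } → simplest -131/256
rbrbbbbbrb: Left { -1; -3/4; -5/8; -9/16; -17/32; -33/64; -131/256 }, Right { -65/128; -1/2; 0 } → simplest -261/512
rbrbbbbbrbr: Left { -1; -3/4; -5/8; -9/16; -17/32; -33/64; -131/256 }, Right { -261/512; -65/128; -1/2; 0 } → simplest -523/1024
rbrbbbbbrbrr: Left { -1; -3/4; -5/8; -9/16; -17/32; -33/64; -131/256 }, Right { -523/1024; -261/512; -65/128; -1/2; 0 } → simplest -1047/2048
rbrbbbbbrbrrr: Left { -1; -3/4; -5/8; -9/16; -17/32; -33/64; -131/256 }, Right { -1047/2048; -523/1024; -261/512; -65/128; -1/2; 0 } → simplest -2095/4096
rbrbbbbbrbrrrb: Left { -1; -3/4; -5/8; -9/16; -17/32; -33/64; -131/256; -2095/4096 }, Right { -1047/2048; -523/1024; -261/512; -65/128; -1/2; 0 } → simplest -4189/8192

-4189/8192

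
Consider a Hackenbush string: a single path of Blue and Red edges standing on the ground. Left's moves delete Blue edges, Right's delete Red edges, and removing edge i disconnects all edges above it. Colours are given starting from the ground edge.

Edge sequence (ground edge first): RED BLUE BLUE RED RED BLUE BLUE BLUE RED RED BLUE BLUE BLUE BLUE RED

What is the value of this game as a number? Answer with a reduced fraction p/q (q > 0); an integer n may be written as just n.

-6339/16384

edge 1 of 15 (RED): {  | 0 } — -1
edge 2 of 15 (BLUE): { -1 | 0 } — -1/2
edge 3 of 15 (BLUE): { -1, -1/2 | 0 } — -1/4
edge 4 of 15 (RED): { -1, -1/2 | -1/4, 0 } — -3/8
edge 5 of 15 (RED): { -1, -1/2 | -3/8, -1/4, 0 } — -7/16
edge 6 of 15 (BLUE): { -1, -1/2, -7/16 | -3/8, -1/4, 0 } — -13/32
edge 7 of 15 (BLUE): { -1, -1/2, -7/16, -13/32 | -3/8, -1/4, 0 } — -25/64
edge 8 of 15 (BLUE): { -1, -1/2, -7/16, -13/32, -25/64 | -3/8, -1/4, 0 } — -49/128
edge 9 of 15 (RED): { -1, -1/2, -7/16, -13/32, -25/64 | -49/128, -3/8, -1/4, 0 } — -99/256
edge 10 of 15 (RED): { -1, -1/2, -7/16, -13/32, -25/64 | -99/256, -49/128, -3/8, -1/4, 0 } — -199/512
edge 11 of 15 (BLUE): { -1, -1/2, -7/16, -13/32, -25/64, -199/512 | -99/256, -49/128, -3/8, -1/4, 0 } — -397/1024
edge 12 of 15 (BLUE): { -1, -1/2, -7/16, -13/32, -25/64, -199/512, -397/1024 | -99/256, -49/128, -3/8, -1/4, 0 } — -793/2048
edge 13 of 15 (BLUE): { -1, -1/2, -7/16, -13/32, -25/64, -199/512, -397/1024, -793/2048 | -99/256, -49/128, -3/8, -1/4, 0 } — -1585/4096
edge 14 of 15 (BLUE): { -1, -1/2, -7/16, -13/32, -25/64, -199/512, -397/1024, -793/2048, -1585/4096 | -99/256, -49/128, -3/8, -1/4, 0 } — -3169/8192
edge 15 of 15 (RED): { -1, -1/2, -7/16, -13/32, -25/64, -199/512, -397/1024, -793/2048, -1585/4096 | -3169/8192, -99/256, -49/128, -3/8, -1/4, 0 } — -6339/16384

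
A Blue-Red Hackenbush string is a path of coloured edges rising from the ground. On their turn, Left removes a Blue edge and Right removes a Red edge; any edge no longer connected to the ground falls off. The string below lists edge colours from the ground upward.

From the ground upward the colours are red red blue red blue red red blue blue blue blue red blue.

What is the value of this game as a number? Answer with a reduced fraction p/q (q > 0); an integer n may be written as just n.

Prefix values for red red blue red blue red red blue blue blue blue red blue via {L|R} + simplicity:
value_1 [r]  L=[∅]  R=[0]  ⇒ -1
value_2 [rr]  L=[∅]  R=[-1, 0]  ⇒ -2
value_3 [rrb]  L=[-2]  R=[-1, 0]  ⇒ -3/2
value_4 [rrbr]  L=[-2]  R=[-3/2, -1, 0]  ⇒ -7/4
value_5 [rrbrb]  L=[-2, -7/4]  R=[-3/2, -1, 0]  ⇒ -13/8
value_6 [rrbrbr]  L=[-2, -7/4]  R=[-13/8, -3/2, -1, 0]  ⇒ -27/16
value_7 [rrbrbrr]  L=[-2, -7/4]  R=[-27/16, -13/8, -3/2, -1, 0]  ⇒ -55/32
value_8 [rrbrbrrb]  L=[-2, -7/4, -55/32]  R=[-27/16, -13/8, -3/2, -1, 0]  ⇒ -109/64
value_9 [rrbrbrrbb]  L=[-2, -7/4, -55/32, -109/64]  R=[-27/16, -13/8, -3/2, -1, 0]  ⇒ -217/128
value_10 [rrbrbrrbbb]  L=[-2, -7/4, -55/32, -109/64, -217/128]  R=[-27/16, -13/8, -3/2, -1, 0]  ⇒ -433/256
value_11 [rrbrbrrbbbb]  L=[-2, -7/4, -55/32, -109/64, -217/128, -433/256]  R=[-27/16, -13/8, -3/2, -1, 0]  ⇒ -865/512
value_12 [rrbrbrrbbbbr]  L=[-2, -7/4, -55/32, -109/64, -217/128, -433/256]  R=[-865/512, -27/16, -13/8, -3/2, -1, 0]  ⇒ -1731/1024
value_13 [rrbrbrrbbbbrb]  L=[-2, -7/4, -55/32, -109/64, -217/128, -433/256, -1731/1024]  R=[-865/512, -27/16, -13/8, -3/2, -1, 0]  ⇒ -3461/2048

-3461/2048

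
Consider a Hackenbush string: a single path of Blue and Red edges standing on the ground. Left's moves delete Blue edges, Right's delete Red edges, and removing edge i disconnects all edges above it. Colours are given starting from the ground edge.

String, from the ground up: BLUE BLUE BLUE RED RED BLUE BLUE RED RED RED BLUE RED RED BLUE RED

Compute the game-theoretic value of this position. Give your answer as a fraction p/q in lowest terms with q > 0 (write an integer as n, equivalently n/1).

Build g(s[:k]) for k = 1..15, string s = BLUE BLUE BLUE RED RED BLUE BLUE RED RED RED BLUE RED RED BLUE RED.
edge 1 of 15 (BLUE): { 0 | — } ⇒ 1
edge 2 of 15 (BLUE): { 0,1 | — } ⇒ 2
edge 3 of 15 (BLUE): { 0,1,2 | — } ⇒ 3
edge 4 of 15 (RED): { 0,1,2 | 3 } ⇒ 5/2
edge 5 of 15 (RED): { 0,1,2 | 5/2,3 } ⇒ 9/4
edge 6 of 15 (BLUE): { 0,1,2,9/4 | 5/2,3 } ⇒ 19/8
edge 7 of 15 (BLUE): { 0,1,2,9/4,19/8 | 5/2,3 } ⇒ 39/16
edge 8 of 15 (RED): { 0,1,2,9/4,19/8 | 39/16,5/2,3 } ⇒ 77/32
edge 9 of 15 (RED): { 0,1,2,9/4,19/8 | 77/32,39/16,5/2,3 } ⇒ 153/64
edge 10 of 15 (RED): { 0,1,2,9/4,19/8 | 153/64,77/32,39/16,5/2,3 } ⇒ 305/128
edge 11 of 15 (BLUE): { 0,1,2,9/4,19/8,305/128 | 153/64,77/32,39/16,5/2,3 } ⇒ 611/256
edge 12 of 15 (RED): { 0,1,2,9/4,19/8,305/128 | 611/256,153/64,77/32,39/16,5/2,3 } ⇒ 1221/512
edge 13 of 15 (RED): { 0,1,2,9/4,19/8,305/128 | 1221/512,611/256,153/64,77/32,39/16,5/2,3 } ⇒ 2441/1024
edge 14 of 15 (BLUE): { 0,1,2,9/4,19/8,305/128,2441/1024 | 1221/512,611/256,153/64,77/32,39/16,5/2,3 } ⇒ 4883/2048
edge 15 of 15 (RED): { 0,1,2,9/4,19/8,305/128,2441/1024 | 4883/2048,1221/512,611/256,153/64,77/32,39/16,5/2,3 } ⇒ 9765/4096

9765/4096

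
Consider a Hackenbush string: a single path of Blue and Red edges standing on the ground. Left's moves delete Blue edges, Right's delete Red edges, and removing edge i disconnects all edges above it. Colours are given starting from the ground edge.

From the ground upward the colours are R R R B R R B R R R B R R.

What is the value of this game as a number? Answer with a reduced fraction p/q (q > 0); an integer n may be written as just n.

Recurse on prefixes of the 13-edge string R R R B R R B R R R B R R:
val(R) = { — | 0 } gives -1
val(RR) = { — | -1 0 } gives -2
val(RRR) = { — | -2 -1 0 } gives -3
val(RRRB) = { -3 | -2 -1 0 } gives -5/2
val(RRRBR) = { -3 | -5/2 -2 -1 0 } gives -11/4
val(RRRBRR) = { -3 | -11/4 -5/2 -2 -1 0 } gives -23/8
val(RRRBRRB) = { -3 -23/8 | -11/4 -5/2 -2 -1 0 } gives -45/16
val(RRRBRRBR) = { -3 -23/8 | -45/16 -11/4 -5/2 -2 -1 0 } gives -91/32
val(RRRBRRBRR) = { -3 -23/8 | -91/32 -45/16 -11/4 -5/2 -2 -1 0 } gives -183/64
val(RRRBRRBRRR) = { -3 -23/8 | -183/64 -91/32 -45/16 -11/4 -5/2 -2 -1 0 } gives -367/128
val(RRRBRRBRRRB) = { -3 -23/8 -367/128 | -183/64 -91/32 -45/16 -11/4 -5/2 -2 -1 0 } gives -733/256
val(RRRBRRBRRRBR) = { -3 -23/8 -367/128 | -733/256 -183/64 -91/32 -45/16 -11/4 -5/2 -2 -1 0 } gives -1467/512
val(RRRBRRBRRRBRR) = { -3 -23/8 -367/128 | -1467/512 -733/256 -183/64 -91/32 -45/16 -11/4 -5/2 -2 -1 0 } gives -2935/1024

-2935/1024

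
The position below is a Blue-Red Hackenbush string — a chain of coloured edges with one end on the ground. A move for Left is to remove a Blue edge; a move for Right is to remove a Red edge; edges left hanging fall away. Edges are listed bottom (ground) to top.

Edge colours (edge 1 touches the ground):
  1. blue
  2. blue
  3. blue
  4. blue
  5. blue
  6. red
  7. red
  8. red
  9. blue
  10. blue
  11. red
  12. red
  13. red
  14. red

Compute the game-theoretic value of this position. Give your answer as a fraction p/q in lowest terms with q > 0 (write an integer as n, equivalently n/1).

Prefix values for blue blue blue blue blue red red red blue blue red red red red via {L|R} + simplicity:
1 of 14 · b · max L 0 · min R +∞ => 1
2 of 14 · bb · max L 1 · min R +∞ => 2
3 of 14 · bbb · max L 2 · min R +∞ => 3
4 of 14 · bbbb · max L 3 · min R +∞ => 4
5 of 14 · bbbbb · max L 4 · min R +∞ => 5
6 of 14 · bbbbbr · max L 4 · min R 5 => 9/2
7 of 14 · bbbbbrr · max L 4 · min R 9/2 => 17/4
8 of 14 · bbbbbrrr · max L 4 · min R 17/4 => 33/8
9 of 14 · bbbbbrrrb · max L 33/8 · min R 17/4 => 67/16
10 of 14 · bbbbbrrrbb · max L 67/16 · min R 17/4 => 135/32
11 of 14 · bbbbbrrrbbr · max L 67/16 · min R 135/32 => 269/64
12 of 14 · bbbbbrrrbbrr · max L 67/16 · min R 269/64 => 537/128
13 of 14 · bbbbbrrrbbrrr · max L 67/16 · min R 537/128 => 1073/256
14 of 14 · bbbbbrrrbbrrrr · max L 67/16 · min R 1073/256 => 2145/512

2145/512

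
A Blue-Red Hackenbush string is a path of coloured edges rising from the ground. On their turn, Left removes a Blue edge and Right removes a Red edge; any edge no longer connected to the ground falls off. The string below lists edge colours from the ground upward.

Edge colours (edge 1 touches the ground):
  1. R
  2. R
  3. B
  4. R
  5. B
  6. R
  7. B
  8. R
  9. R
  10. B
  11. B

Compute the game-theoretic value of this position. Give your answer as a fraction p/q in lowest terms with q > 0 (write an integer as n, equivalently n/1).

1 of 11 · R · max L −∞ · min R 0 gives -1
2 of 11 · RR · max L −∞ · min R -1 gives -2
3 of 11 · RRB · max L -2 · min R -1 gives -3/2
4 of 11 · RRBR · max L -2 · min R -3/2 gives -7/4
5 of 11 · RRBRB · max L -7/4 · min R -3/2 gives -13/8
6 of 11 · RRBRBR · max L -7/4 · min R -13/8 gives -27/16
7 of 11 · RRBRBRB · max L -27/16 · min R -13/8 gives -53/32
8 of 11 · RRBRBRBR · max L -27/16 · min R -53/32 gives -107/64
9 of 11 · RRBRBRBRR · max L -27/16 · min R -107/64 gives -215/128
10 of 11 · RRBRBRBRRB · max L -215/128 · min R -107/64 gives -429/256
11 of 11 · RRBRBRBRRBB · max L -429/256 · min R -107/64 gives -857/512

-857/512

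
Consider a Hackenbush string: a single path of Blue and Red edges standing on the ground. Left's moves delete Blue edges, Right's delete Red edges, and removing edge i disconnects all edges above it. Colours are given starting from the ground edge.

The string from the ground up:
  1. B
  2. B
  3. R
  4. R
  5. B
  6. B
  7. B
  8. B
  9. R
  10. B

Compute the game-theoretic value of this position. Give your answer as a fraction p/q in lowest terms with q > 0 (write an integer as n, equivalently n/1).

379/256

1 of 10 · B · max L 0 · min R +∞ -> 1
2 of 10 · BB · max L 1 · min R +∞ -> 2
3 of 10 · BBR · max L 1 · min R 2 -> 3/2
4 of 10 · BBRR · max L 1 · min R 3/2 -> 5/4
5 of 10 · BBRRB · max L 5/4 · min R 3/2 -> 11/8
6 of 10 · BBRRBB · max L 11/8 · min R 3/2 -> 23/16
7 of 10 · BBRRBBB · max L 23/16 · min R 3/2 -> 47/32
8 of 10 · BBRRBBBB · max L 47/32 · min R 3/2 -> 95/64
9 of 10 · BBRRBBBBR · max L 47/32 · min R 95/64 -> 189/128
10 of 10 · BBRRBBBBRB · max L 189/128 · min R 95/64 -> 379/256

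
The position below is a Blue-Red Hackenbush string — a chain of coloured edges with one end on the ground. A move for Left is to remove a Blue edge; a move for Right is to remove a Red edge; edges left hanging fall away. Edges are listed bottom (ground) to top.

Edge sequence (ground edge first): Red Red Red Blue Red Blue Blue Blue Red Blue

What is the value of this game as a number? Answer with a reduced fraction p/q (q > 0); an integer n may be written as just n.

-325/128

Recurse on prefixes of the 10-edge string Red Red Red Blue Red Blue Blue Blue Red Blue:
edge 1 of 10 (Red): { · | 0 } → -1
edge 2 of 10 (Red): { · | -1; 0 } → -2
edge 3 of 10 (Red): { · | -2; -1; 0 } → -3
edge 4 of 10 (Blue): { -3 | -2; -1; 0 } → -5/2
edge 5 of 10 (Red): { -3 | -5/2; -2; -1; 0 } → -11/4
edge 6 of 10 (Blue): { -3; -11/4 | -5/2; -2; -1; 0 } → -21/8
edge 7 of 10 (Blue): { -3; -11/4; -21/8 | -5/2; -2; -1; 0 } → -41/16
edge 8 of 10 (Blue): { -3; -11/4; -21/8; -41/16 | -5/2; -2; -1; 0 } → -81/32
edge 9 of 10 (Red): { -3; -11/4; -21/8; -41/16 | -81/32; -5/2; -2; -1; 0 } → -163/64
edge 10 of 10 (Blue): { -3; -11/4; -21/8; -41/16; -163/64 | -81/32; -5/2; -2; -1; 0 } → -325/128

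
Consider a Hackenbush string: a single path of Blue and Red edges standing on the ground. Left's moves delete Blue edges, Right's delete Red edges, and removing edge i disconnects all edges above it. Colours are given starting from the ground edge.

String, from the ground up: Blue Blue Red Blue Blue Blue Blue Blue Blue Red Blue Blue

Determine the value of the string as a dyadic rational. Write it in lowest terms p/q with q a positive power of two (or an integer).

Prefix values for Blue Blue Red Blue Blue Blue Blue Blue Blue Red Blue Blue via {L|R} + simplicity:
B: Left { 0 }, Right { ∅ } → simplest 1
BB: Left { 0, 1 }, Right { ∅ } → simplest 2
BBR: Left { 0, 1 }, Right { 2 } → simplest 3/2
BBRB: Left { 0, 1, 3/2 }, Right { 2 } → simplest 7/4
BBRBB: Left { 0, 1, 3/2, 7/4 }, Right { 2 } → simplest 15/8
BBRBBB: Left { 0, 1, 3/2, 7/4, 15/8 }, Right { 2 } → simplest 31/16
BBRBBBB: Left { 0, 1, 3/2, 7/4, 15/8, 31/16 }, Right { 2 } → simplest 63/32
BBRBBBBB: Left { 0, 1, 3/2, 7/4, 15/8, 31/16, 63/32 }, Right { 2 } → simplest 127/64
BBRBBBBBB: Left { 0, 1, 3/2, 7/4, 15/8, 31/16, 63/32, 127/64 }, Right { 2 } → simplest 255/128
BBRBBBBBBR: Left { 0, 1, 3/2, 7/4, 15/8, 31/16, 63/32, 127/64 }, Right { 255/128, 2 } → simplest 509/256
BBRBBBBBBRB: Left { 0, 1, 3/2, 7/4, 15/8, 31/16, 63/32, 127/64, 509/256 }, Right { 255/128, 2 } → simplest 1019/512
BBRBBBBBBRBB: Left { 0, 1, 3/2, 7/4, 15/8, 31/16, 63/32, 127/64, 509/256, 1019/512 }, Right { 255/128, 2 } → simplest 2039/1024

2039/1024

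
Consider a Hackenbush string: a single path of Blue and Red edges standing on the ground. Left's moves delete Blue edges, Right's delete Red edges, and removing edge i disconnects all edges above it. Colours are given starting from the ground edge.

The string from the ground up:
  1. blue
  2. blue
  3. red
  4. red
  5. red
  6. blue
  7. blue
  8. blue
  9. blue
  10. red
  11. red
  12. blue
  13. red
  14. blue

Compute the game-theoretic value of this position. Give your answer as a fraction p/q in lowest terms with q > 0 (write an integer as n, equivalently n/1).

v_1 [b]  L=[0]  R=[(no moves)]  => 1
v_2 [bb]  L=[0, 1]  R=[(no moves)]  => 2
v_3 [bbr]  L=[0, 1]  R=[2]  => 3/2
v_4 [bbrr]  L=[0, 1]  R=[3/2, 2]  => 5/4
v_5 [bbrrr]  L=[0, 1]  R=[5/4, 3/2, 2]  => 9/8
v_6 [bbrrrb]  L=[0, 1, 9/8]  R=[5/4, 3/2, 2]  => 19/16
v_7 [bbrrrbb]  L=[0, 1, 9/8, 19/16]  R=[5/4, 3/2, 2]  => 39/32
v_8 [bbrrrbbb]  L=[0, 1, 9/8, 19/16, 39/32]  R=[5/4, 3/2, 2]  => 79/64
v_9 [bbrrrbbbb]  L=[0, 1, 9/8, 19/16, 39/32, 79/64]  R=[5/4, 3/2, 2]  => 159/128
v_10 [bbrrrbbbbr]  L=[0, 1, 9/8, 19/16, 39/32, 79/64]  R=[159/128, 5/4, 3/2, 2]  => 317/256
v_11 [bbrrrbbbbrr]  L=[0, 1, 9/8, 19/16, 39/32, 79/64]  R=[317/256, 159/128, 5/4, 3/2, 2]  => 633/512
v_12 [bbrrrbbbbrrb]  L=[0, 1, 9/8, 19/16, 39/32, 79/64, 633/512]  R=[317/256, 159/128, 5/4, 3/2, 2]  => 1267/1024
v_13 [bbrrrbbbbrrbr]  L=[0, 1, 9/8, 19/16, 39/32, 79/64, 633/512]  R=[1267/1024, 317/256, 159/128, 5/4, 3/2, 2]  => 2533/2048
v_14 [bbrrrbbbbrrbrb]  L=[0, 1, 9/8, 19/16, 39/32, 79/64, 633/512, 2533/2048]  R=[1267/1024, 317/256, 159/128, 5/4, 3/2, 2]  => 5067/4096

5067/4096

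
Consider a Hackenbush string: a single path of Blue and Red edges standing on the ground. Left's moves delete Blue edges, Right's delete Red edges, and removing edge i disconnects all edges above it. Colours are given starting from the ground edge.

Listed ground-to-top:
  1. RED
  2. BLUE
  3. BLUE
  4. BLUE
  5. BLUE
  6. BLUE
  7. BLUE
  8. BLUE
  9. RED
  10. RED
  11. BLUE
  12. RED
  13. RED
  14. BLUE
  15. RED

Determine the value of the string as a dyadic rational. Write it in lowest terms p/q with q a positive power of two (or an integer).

1 of 15 · R · max L −∞ · min R 0 => -1
2 of 15 · RB · max L -1 · min R 0 => -1/2
3 of 15 · RBB · max L -1/2 · min R 0 => -1/4
4 of 15 · RBBB · max L -1/4 · min R 0 => -1/8
5 of 15 · RBBBB · max L -1/8 · min R 0 => -1/16
6 of 15 · RBBBBB · max L -1/16 · min R 0 => -1/32
7 of 15 · RBBBBBB · max L -1/32 · min R 0 => -1/64
8 of 15 · RBBBBBBB · max L -1/64 · min R 0 => -1/128
9 of 15 · RBBBBBBBR · max L -1/64 · min R -1/128 => -3/256
10 of 15 · RBBBBBBBRR · max L -1/64 · min R -3/256 => -7/512
11 of 15 · RBBBBBBBRRB · max L -7/512 · min R -3/256 => -13/1024
12 of 15 · RBBBBBBBRRBR · max L -7/512 · min R -13/1024 => -27/2048
13 of 15 · RBBBBBBBRRBRR · max L -7/512 · min R -27/2048 => -55/4096
14 of 15 · RBBBBBBBRRBRRB · max L -55/4096 · min R -27/2048 => -109/8192
15 of 15 · RBBBBBBBRRBRRBR · max L -55/4096 · min R -109/8192 => -219/16384

-219/16384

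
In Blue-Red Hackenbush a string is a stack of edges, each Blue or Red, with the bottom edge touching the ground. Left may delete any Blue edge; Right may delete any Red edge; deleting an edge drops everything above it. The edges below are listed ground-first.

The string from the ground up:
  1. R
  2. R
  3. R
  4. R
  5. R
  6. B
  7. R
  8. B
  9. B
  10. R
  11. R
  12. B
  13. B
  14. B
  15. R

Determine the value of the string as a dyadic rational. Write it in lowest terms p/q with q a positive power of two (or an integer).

R: Left {  }, Right { 0 } -> simplest -1
RR: Left {  }, Right { -1, 0 } -> simplest -2
RRR: Left {  }, Right { -2, -1, 0 } -> simplest -3
RRRR: Left {  }, Right { -3, -2, -1, 0 } -> simplest -4
RRRRR: Left {  }, Right { -4, -3, -2, -1, 0 } -> simplest -5
RRRRRB: Left { -5 }, Right { -4, -3, -2, -1, 0 } -> simplest -9/2
RRRRRBR: Left { -5 }, Right { -9/2, -4, -3, -2, -1, 0 } -> simplest -19/4
RRRRRBRB: Left { -5, -19/4 }, Right { -9/2, -4, -3, -2, -1, 0 } -> simplest -37/8
RRRRRBRBB: Left { -5, -19/4, -37/8 }, Right { -9/2, -4, -3, -2, -1, 0 } -> simplest -73/16
RRRRRBRBBR: Left { -5, -19/4, -37/8 }, Right { -73/16, -9/2, -4, -3, -2, -1, 0 } -> simplest -147/32
RRRRRBRBBRR: Left { -5, -19/4, -37/8 }, Right { -147/32, -73/16, -9/2, -4, -3, -2, -1, 0 } -> simplest -295/64
RRRRRBRBBRRB: Left { -5, -19/4, -37/8, -295/64 }, Right { -147/32, -73/16, -9/2, -4, -3, -2, -1, 0 } -> simplest -589/128
RRRRRBRBBRRBB: Left { -5, -19/4, -37/8, -295/64, -589/128 }, Right { -147/32, -73/16, -9/2, -4, -3, -2, -1, 0 } -> simplest -1177/256
RRRRRBRBBRRBBB: Left { -5, -19/4, -37/8, -295/64, -589/128, -1177/256 }, Right { -147/32, -73/16, -9/2, -4, -3, -2, -1, 0 } -> simplest -2353/512
RRRRRBRBBRRBBBR: Left { -5, -19/4, -37/8, -295/64, -589/128, -1177/256 }, Right { -2353/512, -147/32, -73/16, -9/2, -4, -3, -2, -1, 0 } -> simplest -4707/1024

-4707/1024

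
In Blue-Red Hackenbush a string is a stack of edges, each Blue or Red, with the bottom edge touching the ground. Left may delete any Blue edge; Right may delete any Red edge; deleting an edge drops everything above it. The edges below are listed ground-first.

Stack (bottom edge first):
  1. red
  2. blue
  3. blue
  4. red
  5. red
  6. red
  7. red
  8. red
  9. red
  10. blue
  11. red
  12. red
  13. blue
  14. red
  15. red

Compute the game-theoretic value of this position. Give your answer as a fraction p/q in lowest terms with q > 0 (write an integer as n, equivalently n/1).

-8119/16384

Prefix values for red blue blue red red red red red red blue red red blue red red via {L|R} + simplicity:
1 of 15 · r · max L −∞ · min R 0 gives -1
2 of 15 · rb · max L -1 · min R 0 gives -1/2
3 of 15 · rbb · max L -1/2 · min R 0 gives -1/4
4 of 15 · rbbr · max L -1/2 · min R -1/4 gives -3/8
5 of 15 · rbbrr · max L -1/2 · min R -3/8 gives -7/16
6 of 15 · rbbrrr · max L -1/2 · min R -7/16 gives -15/32
7 of 15 · rbbrrrr · max L -1/2 · min R -15/32 gives -31/64
8 of 15 · rbbrrrrr · max L -1/2 · min R -31/64 gives -63/128
9 of 15 · rbbrrrrrr · max L -1/2 · min R -63/128 gives -127/256
10 of 15 · rbbrrrrrrb · max L -127/256 · min R -63/128 gives -253/512
11 of 15 · rbbrrrrrrbr · max L -127/256 · min R -253/512 gives -507/1024
12 of 15 · rbbrrrrrrbrr · max L -127/256 · min R -507/1024 gives -1015/2048
13 of 15 · rbbrrrrrrbrrb · max L -1015/2048 · min R -507/1024 gives -2029/4096
14 of 15 · rbbrrrrrrbrrbr · max L -1015/2048 · min R -2029/4096 gives -4059/8192
15 of 15 · rbbrrrrrrbrrbrr · max L -1015/2048 · min R -4059/8192 gives -8119/16384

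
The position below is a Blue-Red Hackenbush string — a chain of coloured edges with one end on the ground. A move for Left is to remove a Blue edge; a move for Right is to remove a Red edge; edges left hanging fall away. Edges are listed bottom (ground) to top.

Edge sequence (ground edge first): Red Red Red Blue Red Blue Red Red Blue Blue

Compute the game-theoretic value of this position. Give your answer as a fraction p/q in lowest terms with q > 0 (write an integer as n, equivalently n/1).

R: Left {  }, Right { 0 } -> simplest -1
RR: Left {  }, Right { -1,0 } -> simplest -2
RRR: Left {  }, Right { -2,-1,0 } -> simplest -3
RRRB: Left { -3 }, Right { -2,-1,0 } -> simplest -5/2
RRRBR: Left { -3 }, Right { -5/2,-2,-1,0 } -> simplest -11/4
RRRBRB: Left { -3,-11/4 }, Right { -5/2,-2,-1,0 } -> simplest -21/8
RRRBRBR: Left { -3,-11/4 }, Right { -21/8,-5/2,-2,-1,0 } -> simplest -43/16
RRRBRBRR: Left { -3,-11/4 }, Right { -43/16,-21/8,-5/2,-2,-1,0 } -> simplest -87/32
RRRBRBRRB: Left { -3,-11/4,-87/32 }, Right { -43/16,-21/8,-5/2,-2,-1,0 } -> simplest -173/64
RRRBRBRRBB: Left { -3,-11/4,-87/32,-173/64 }, Right { -43/16,-21/8,-5/2,-2,-1,0 } -> simplest -345/128

-345/128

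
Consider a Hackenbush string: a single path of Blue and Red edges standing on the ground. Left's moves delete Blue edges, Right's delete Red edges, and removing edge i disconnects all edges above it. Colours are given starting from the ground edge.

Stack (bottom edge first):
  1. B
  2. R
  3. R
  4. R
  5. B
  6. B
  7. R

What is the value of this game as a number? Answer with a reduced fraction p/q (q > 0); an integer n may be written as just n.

G(B) = { 0 | (no moves) } → 1
G(BR) = { 0 | 1 } → 1/2
G(BRR) = { 0 | 1/2 1 } → 1/4
G(BRRR) = { 0 | 1/4 1/2 1 } → 1/8
G(BRRRB) = { 0 1/8 | 1/4 1/2 1 } → 3/16
G(BRRRBB) = { 0 1/8 3/16 | 1/4 1/2 1 } → 7/32
G(BRRRBBR) = { 0 1/8 3/16 | 7/32 1/4 1/2 1 } → 13/64

13/64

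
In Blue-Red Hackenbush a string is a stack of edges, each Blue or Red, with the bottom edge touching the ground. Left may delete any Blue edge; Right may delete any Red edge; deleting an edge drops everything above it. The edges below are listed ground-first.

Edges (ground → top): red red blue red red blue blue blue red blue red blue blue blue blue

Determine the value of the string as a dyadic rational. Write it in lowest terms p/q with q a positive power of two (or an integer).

-14497/8192

Prefix values for red red blue red red blue blue blue red blue red blue blue blue blue via {L|R} + simplicity:
step 1: add red to get r; options L={ · } R={ 0 } → -1
step 2: add red to get rr; options L={ · } R={ -1 0 } → -2
step 3: add blue to get rrb; options L={ -2 } R={ -1 0 } → -3/2
step 4: add red to get rrbr; options L={ -2 } R={ -3/2 -1 0 } → -7/4
step 5: add red to get rrbrr; options L={ -2 } R={ -7/4 -3/2 -1 0 } → -15/8
step 6: add blue to get rrbrrb; options L={ -2 -15/8 } R={ -7/4 -3/2 -1 0 } → -29/16
step 7: add blue to get rrbrrbb; options L={ -2 -15/8 -29/16 } R={ -7/4 -3/2 -1 0 } → -57/32
step 8: add blue to get rrbrrbbb; options L={ -2 -15/8 -29/16 -57/32 } R={ -7/4 -3/2 -1 0 } → -113/64
step 9: add red to get rrbrrbbbr; options L={ -2 -15/8 -29/16 -57/32 } R={ -113/64 -7/4 -3/2 -1 0 } → -227/128
step 10: add blue to get rrbrrbbbrb; options L={ -2 -15/8 -29/16 -57/32 -227/128 } R={ -113/64 -7/4 -3/2 -1 0 } → -453/256
step 11: add red to get rrbrrbbbrbr; options L={ -2 -15/8 -29/16 -57/32 -227/128 } R={ -453/256 -113/64 -7/4 -3/2 -1 0 } → -907/512
step 12: add blue to get rrbrrbbbrbrb; options L={ -2 -15/8 -29/16 -57/32 -227/128 -907/512 } R={ -453/256 -113/64 -7/4 -3/2 -1 0 } → -1813/1024
step 13: add blue to get rrbrrbbbrbrbb; options L={ -2 -15/8 -29/16 -57/32 -227/128 -907/512 -1813/1024 } R={ -453/256 -113/64 -7/4 -3/2 -1 0 } → -3625/2048
step 14: add blue to get rrbrrbbbrbrbbb; options L={ -2 -15/8 -29/16 -57/32 -227/128 -907/512 -1813/1024 -3625/2048 } R={ -453/256 -113/64 -7/4 -3/2 -1 0 } → -7249/4096
step 15: add blue to get rrbrrbbbrbrbbbb; options L={ -2 -15/8 -29/16 -57/32 -227/128 -907/512 -1813/1024 -3625/2048 -7249/4096 } R={ -453/256 -113/64 -7/4 -3/2 -1 0 } → -14497/8192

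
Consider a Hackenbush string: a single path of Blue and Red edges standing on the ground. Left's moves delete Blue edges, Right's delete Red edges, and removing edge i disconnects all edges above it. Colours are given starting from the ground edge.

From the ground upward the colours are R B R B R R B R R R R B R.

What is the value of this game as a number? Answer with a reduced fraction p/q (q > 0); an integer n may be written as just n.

-2939/4096

1 of 13 · R · max L −∞ · min R 0 => -1
2 of 13 · RB · max L -1 · min R 0 => -1/2
3 of 13 · RBR · max L -1 · min R -1/2 => -3/4
4 of 13 · RBRB · max L -3/4 · min R -1/2 => -5/8
5 of 13 · RBRBR · max L -3/4 · min R -5/8 => -11/16
6 of 13 · RBRBRR · max L -3/4 · min R -11/16 => -23/32
7 of 13 · RBRBRRB · max L -23/32 · min R -11/16 => -45/64
8 of 13 · RBRBRRBR · max L -23/32 · min R -45/64 => -91/128
9 of 13 · RBRBRRBRR · max L -23/32 · min R -91/128 => -183/256
10 of 13 · RBRBRRBRRR · max L -23/32 · min R -183/256 => -367/512
11 of 13 · RBRBRRBRRRR · max L -23/32 · min R -367/512 => -735/1024
12 of 13 · RBRBRRBRRRRB · max L -735/1024 · min R -367/512 => -1469/2048
13 of 13 · RBRBRRBRRRRBR · max L -735/1024 · min R -1469/2048 => -2939/4096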